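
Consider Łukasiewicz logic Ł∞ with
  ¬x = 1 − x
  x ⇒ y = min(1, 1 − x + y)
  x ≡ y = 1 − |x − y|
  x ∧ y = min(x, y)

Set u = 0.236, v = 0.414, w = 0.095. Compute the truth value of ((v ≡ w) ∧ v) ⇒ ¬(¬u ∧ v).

v ≡ w = 1 − |0.414 − 0.095| = 1 − 0.319 = 0.681
(v ≡ w) ∧ v = min(0.681, 0.414) = 0.414
¬u = 1 − 0.236 = 0.764
¬u ∧ v = min(0.764, 0.414) = 0.414
¬(¬u ∧ v) = 1 − 0.414 = 0.586
((v ≡ w) ∧ v) ⇒ ¬(¬u ∧ v) = min(1, 1 − 0.414 + 0.586) = min(1, 1.172) = 1.000

1.000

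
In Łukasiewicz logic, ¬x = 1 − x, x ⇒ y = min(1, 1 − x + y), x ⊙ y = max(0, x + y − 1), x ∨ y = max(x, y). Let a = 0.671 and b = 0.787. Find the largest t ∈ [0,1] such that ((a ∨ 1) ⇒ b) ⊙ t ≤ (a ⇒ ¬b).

0.755

a ∨ 1 = max(0.671, 1.000) = 1.000
(a ∨ 1) ⇒ b = min(1, 1 − 1.000 + 0.787) = min(1, 0.787) = 0.787
So the left factor is (a ∨ 1) ⇒ b = 0.787.
¬b = 1 − 0.787 = 0.213
a ⇒ ¬b = min(1, 1 − 0.671 + 0.213) = min(1, 0.542) = 0.542
So the right-hand bound is a ⇒ ¬b = 0.542.
The residuum of the Łukasiewicz t-norm gives the supremum: min(1, 1 − 0.787 + 0.542).
1 − 0.787 + 0.542 = 0.755, so t = min(1, 0.755) = 0.755.
Check: 0.787 ⊙ 0.755 = max(0, 0.542) = 0.542 ≤ 0.542.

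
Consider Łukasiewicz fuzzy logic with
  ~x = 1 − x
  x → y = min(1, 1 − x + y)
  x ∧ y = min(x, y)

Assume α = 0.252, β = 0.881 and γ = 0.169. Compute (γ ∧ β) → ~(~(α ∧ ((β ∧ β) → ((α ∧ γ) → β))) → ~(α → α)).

1.000

γ ∧ β = min(0.169, 0.881) = 0.169
β ∧ β = min(0.881, 0.881) = 0.881
α ∧ γ = min(0.252, 0.169) = 0.169
(α ∧ γ) → β = min(1, 1 − 0.169 + 0.881) = min(1, 1.712) = 1.000
(β ∧ β) → ((α ∧ γ) → β) = min(1, 1 − 0.881 + 1.000) = min(1, 1.119) = 1.000
α ∧ ((β ∧ β) → ((α ∧ γ) → β)) = min(0.252, 1.000) = 0.252
~(α ∧ ((β ∧ β) → ((α ∧ γ) → β))) = 1 − 0.252 = 0.748
α → α = min(1, 1 − 0.252 + 0.252) = min(1, 1.000) = 1.000
~(α → α) = 1 − 1.000 = 0.000
~(α ∧ ((β ∧ β) → ((α ∧ γ) → β))) → ~(α → α) = min(1, 1 − 0.748 + 0.000) = min(1, 0.252) = 0.252
~(~(α ∧ ((β ∧ β) → ((α ∧ γ) → β))) → ~(α → α)) = 1 − 0.252 = 0.748
(γ ∧ β) → ~(~(α ∧ ((β ∧ β) → ((α ∧ γ) → β))) → ~(α → α)) = min(1, 1 − 0.169 + 0.748) = min(1, 1.579) = 1.000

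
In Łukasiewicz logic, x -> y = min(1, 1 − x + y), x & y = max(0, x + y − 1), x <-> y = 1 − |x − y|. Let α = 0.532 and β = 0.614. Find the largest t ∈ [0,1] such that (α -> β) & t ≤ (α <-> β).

0.918

α -> β = min(1, 1 − 0.532 + 0.614) = min(1, 1.082) = 1.000
So the left factor is α -> β = 1.000.
α <-> β = 1 − |0.532 − 0.614| = 1 − 0.082 = 0.918
So the right-hand bound is α <-> β = 0.918.
The residuum of the Łukasiewicz t-norm gives the supremum: min(1, 1 − 1.000 + 0.918).
1 − 1.000 + 0.918 = 0.918, so t = min(1, 0.918) = 0.918.
Check: 1.000 & 0.918 = max(0, 0.918) = 0.918 ≤ 0.918.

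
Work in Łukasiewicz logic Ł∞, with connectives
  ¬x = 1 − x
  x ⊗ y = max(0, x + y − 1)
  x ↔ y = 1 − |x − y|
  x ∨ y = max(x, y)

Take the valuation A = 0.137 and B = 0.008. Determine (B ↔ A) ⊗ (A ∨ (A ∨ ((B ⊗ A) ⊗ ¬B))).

B ↔ A = 1 − |0.008 − 0.137| = 1 − 0.129 = 0.871
B ⊗ A = max(0, 0.008 + 0.137 − 1) = max(0, -0.855) = 0.000
¬B = 1 − 0.008 = 0.992
(B ⊗ A) ⊗ ¬B = max(0, 0.000 + 0.992 − 1) = max(0, -0.008) = 0.000
A ∨ ((B ⊗ A) ⊗ ¬B) = max(0.137, 0.000) = 0.137
A ∨ (A ∨ ((B ⊗ A) ⊗ ¬B)) = max(0.137, 0.137) = 0.137
(B ↔ A) ⊗ (A ∨ (A ∨ ((B ⊗ A) ⊗ ¬B))) = max(0, 0.871 + 0.137 − 1) = max(0, 0.008) = 0.008

0.008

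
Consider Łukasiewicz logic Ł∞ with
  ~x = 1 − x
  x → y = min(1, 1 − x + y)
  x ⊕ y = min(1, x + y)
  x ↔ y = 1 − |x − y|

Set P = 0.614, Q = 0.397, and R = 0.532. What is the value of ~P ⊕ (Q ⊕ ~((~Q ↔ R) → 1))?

~P = 1 − 0.614 = 0.386
~Q = 1 − 0.397 = 0.603
~Q ↔ R = 1 − |0.603 − 0.532| = 1 − 0.071 = 0.929
(~Q ↔ R) → 1 = min(1, 1 − 0.929 + 1.000) = min(1, 1.071) = 1.000
~((~Q ↔ R) → 1) = 1 − 1.000 = 0.000
Q ⊕ ~((~Q ↔ R) → 1) = min(1, 0.397 + 0.000) = min(1, 0.397) = 0.397
~P ⊕ (Q ⊕ ~((~Q ↔ R) → 1)) = min(1, 0.386 + 0.397) = min(1, 0.783) = 0.783

0.783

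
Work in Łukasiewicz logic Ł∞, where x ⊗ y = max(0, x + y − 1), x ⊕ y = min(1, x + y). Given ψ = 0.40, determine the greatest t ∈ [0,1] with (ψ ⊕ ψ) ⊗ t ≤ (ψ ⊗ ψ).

0.20

ψ ⊕ ψ = min(1, 0.40 + 0.40) = min(1, 0.80) = 0.80
So the left factor is ψ ⊕ ψ = 0.80.
ψ ⊗ ψ = max(0, 0.40 + 0.40 − 1) = max(0, -0.20) = 0.00
So the right-hand bound is ψ ⊗ ψ = 0.00.
The residuum of the Łukasiewicz t-norm gives the supremum: min(1, 1 − 0.80 + 0.00).
1 − 0.80 + 0.00 = 0.20, so t = min(1, 0.20) = 0.20.
Check: 0.80 ⊗ 0.20 = max(0, 0.00) = 0.00 ≤ 0.00.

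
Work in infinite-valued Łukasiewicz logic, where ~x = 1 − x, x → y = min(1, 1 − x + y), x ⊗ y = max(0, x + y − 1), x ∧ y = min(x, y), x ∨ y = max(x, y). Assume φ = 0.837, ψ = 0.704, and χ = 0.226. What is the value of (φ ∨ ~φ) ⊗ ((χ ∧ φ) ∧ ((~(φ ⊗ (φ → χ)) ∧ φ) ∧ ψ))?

0.063

~φ = 1 − 0.837 = 0.163
φ ∨ ~φ = max(0.837, 0.163) = 0.837
χ ∧ φ = min(0.226, 0.837) = 0.226
φ → χ = min(1, 1 − 0.837 + 0.226) = min(1, 0.389) = 0.389
φ ⊗ (φ → χ) = max(0, 0.837 + 0.389 − 1) = max(0, 0.226) = 0.226
~(φ ⊗ (φ → χ)) = 1 − 0.226 = 0.774
~(φ ⊗ (φ → χ)) ∧ φ = min(0.774, 0.837) = 0.774
(~(φ ⊗ (φ → χ)) ∧ φ) ∧ ψ = min(0.774, 0.704) = 0.704
(χ ∧ φ) ∧ ((~(φ ⊗ (φ → χ)) ∧ φ) ∧ ψ) = min(0.226, 0.704) = 0.226
(φ ∨ ~φ) ⊗ ((χ ∧ φ) ∧ ((~(φ ⊗ (φ → χ)) ∧ φ) ∧ ψ)) = max(0, 0.837 + 0.226 − 1) = max(0, 0.063) = 0.063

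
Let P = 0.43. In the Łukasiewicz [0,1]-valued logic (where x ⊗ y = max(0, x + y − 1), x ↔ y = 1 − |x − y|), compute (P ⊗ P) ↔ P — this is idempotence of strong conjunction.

0.57

P ⊗ P = max(0, 0.43 + 0.43 − 1) = max(0, -0.14) = 0.00
(P ⊗ P) ↔ P = 1 − |0.00 − 0.43| = 1 − 0.43 = 0.57
(The value 0.57 < 1 shows this instance is not satisfied; fails in Ł∞ since a ⊗ a = max(0, 2a−1) ≠ a in general.)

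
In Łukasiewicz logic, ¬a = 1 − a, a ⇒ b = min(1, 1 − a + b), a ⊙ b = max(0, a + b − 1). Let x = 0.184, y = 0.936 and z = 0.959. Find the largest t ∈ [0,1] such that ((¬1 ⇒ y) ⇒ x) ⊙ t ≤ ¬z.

0.857

¬1 = 1 − 1.000 = 0.000
¬1 ⇒ y = min(1, 1 − 0.000 + 0.936) = min(1, 1.936) = 1.000
(¬1 ⇒ y) ⇒ x = min(1, 1 − 1.000 + 0.184) = min(1, 0.184) = 0.184
So the left factor is (¬1 ⇒ y) ⇒ x = 0.184.
¬z = 1 − 0.959 = 0.041
So the right-hand bound is ¬z = 0.041.
The residuum of the Łukasiewicz t-norm gives the supremum: min(1, 1 − 0.184 + 0.041).
1 − 0.184 + 0.041 = 0.857, so t = min(1, 0.857) = 0.857.
Check: 0.184 ⊙ 0.857 = max(0, 0.041) = 0.041 ≤ 0.041.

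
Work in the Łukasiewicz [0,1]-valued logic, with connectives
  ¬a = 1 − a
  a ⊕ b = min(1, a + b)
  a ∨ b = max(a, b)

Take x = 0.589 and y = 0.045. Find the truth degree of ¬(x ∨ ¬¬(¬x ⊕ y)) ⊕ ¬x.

¬x = 1 − 0.589 = 0.411
¬x ⊕ y = min(1, 0.411 + 0.045) = min(1, 0.456) = 0.456
¬(¬x ⊕ y) = 1 − 0.456 = 0.544
¬¬(¬x ⊕ y) = 1 − 0.544 = 0.456
x ∨ ¬¬(¬x ⊕ y) = max(0.589, 0.456) = 0.589
¬(x ∨ ¬¬(¬x ⊕ y)) = 1 − 0.589 = 0.411
¬(x ∨ ¬¬(¬x ⊕ y)) ⊕ ¬x = min(1, 0.411 + 0.411) = min(1, 0.822) = 0.822

0.822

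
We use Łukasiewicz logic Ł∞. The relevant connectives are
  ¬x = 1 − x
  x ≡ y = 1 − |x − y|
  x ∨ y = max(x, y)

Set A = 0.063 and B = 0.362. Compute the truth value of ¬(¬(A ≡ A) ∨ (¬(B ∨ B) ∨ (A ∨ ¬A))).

0.063

A ≡ A = 1 − |0.063 − 0.063| = 1 − 0.000 = 1.000
¬(A ≡ A) = 1 − 1.000 = 0.000
B ∨ B = max(0.362, 0.362) = 0.362
¬(B ∨ B) = 1 − 0.362 = 0.638
¬A = 1 − 0.063 = 0.937
A ∨ ¬A = max(0.063, 0.937) = 0.937
¬(B ∨ B) ∨ (A ∨ ¬A) = max(0.638, 0.937) = 0.937
¬(A ≡ A) ∨ (¬(B ∨ B) ∨ (A ∨ ¬A)) = max(0.000, 0.937) = 0.937
¬(¬(A ≡ A) ∨ (¬(B ∨ B) ∨ (A ∨ ¬A))) = 1 − 0.937 = 0.063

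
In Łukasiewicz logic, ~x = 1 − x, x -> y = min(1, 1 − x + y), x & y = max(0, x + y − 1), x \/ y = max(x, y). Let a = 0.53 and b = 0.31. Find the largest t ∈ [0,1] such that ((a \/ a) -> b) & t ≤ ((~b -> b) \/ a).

a \/ a = max(0.53, 0.53) = 0.53
(a \/ a) -> b = min(1, 1 − 0.53 + 0.31) = min(1, 0.78) = 0.78
So the left factor is (a \/ a) -> b = 0.78.
~b = 1 − 0.31 = 0.69
~b -> b = min(1, 1 − 0.69 + 0.31) = min(1, 0.62) = 0.62
(~b -> b) \/ a = max(0.62, 0.53) = 0.62
So the right-hand bound is (~b -> b) \/ a = 0.62.
The residuum of the Łukasiewicz t-norm gives the supremum: min(1, 1 − 0.78 + 0.62).
1 − 0.78 + 0.62 = 0.84, so t = min(1, 0.84) = 0.84.
Check: 0.78 & 0.84 = max(0, 0.62) = 0.62 ≤ 0.62.

0.84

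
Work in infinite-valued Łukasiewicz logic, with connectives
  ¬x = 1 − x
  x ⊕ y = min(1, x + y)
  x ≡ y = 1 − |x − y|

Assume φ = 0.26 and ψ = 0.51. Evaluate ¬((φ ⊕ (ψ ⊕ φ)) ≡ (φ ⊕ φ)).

0.48

ψ ⊕ φ = min(1, 0.51 + 0.26) = min(1, 0.77) = 0.77
φ ⊕ (ψ ⊕ φ) = min(1, 0.26 + 0.77) = min(1, 1.03) = 1.00
φ ⊕ φ = min(1, 0.26 + 0.26) = min(1, 0.52) = 0.52
(φ ⊕ (ψ ⊕ φ)) ≡ (φ ⊕ φ) = 1 − |1.00 − 0.52| = 1 − 0.48 = 0.52
¬((φ ⊕ (ψ ⊕ φ)) ≡ (φ ⊕ φ)) = 1 − 0.52 = 0.48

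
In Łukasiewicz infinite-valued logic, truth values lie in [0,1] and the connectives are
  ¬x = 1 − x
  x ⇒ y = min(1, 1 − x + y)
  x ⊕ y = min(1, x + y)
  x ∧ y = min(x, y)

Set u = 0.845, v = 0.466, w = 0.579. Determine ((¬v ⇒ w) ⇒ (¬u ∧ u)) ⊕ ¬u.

¬v = 1 − 0.466 = 0.534
¬v ⇒ w = min(1, 1 − 0.534 + 0.579) = min(1, 1.045) = 1.000
¬u = 1 − 0.845 = 0.155
¬u ∧ u = min(0.155, 0.845) = 0.155
(¬v ⇒ w) ⇒ (¬u ∧ u) = min(1, 1 − 1.000 + 0.155) = min(1, 0.155) = 0.155
((¬v ⇒ w) ⇒ (¬u ∧ u)) ⊕ ¬u = min(1, 0.155 + 0.155) = min(1, 0.310) = 0.310

0.310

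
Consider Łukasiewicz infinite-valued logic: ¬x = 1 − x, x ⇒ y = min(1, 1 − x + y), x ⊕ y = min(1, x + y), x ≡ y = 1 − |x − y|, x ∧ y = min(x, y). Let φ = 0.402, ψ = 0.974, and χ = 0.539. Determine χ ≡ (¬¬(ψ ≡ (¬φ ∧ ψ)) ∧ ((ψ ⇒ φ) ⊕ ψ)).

0.915

¬φ = 1 − 0.402 = 0.598
¬φ ∧ ψ = min(0.598, 0.974) = 0.598
ψ ≡ (¬φ ∧ ψ) = 1 − |0.974 − 0.598| = 1 − 0.376 = 0.624
¬(ψ ≡ (¬φ ∧ ψ)) = 1 − 0.624 = 0.376
¬¬(ψ ≡ (¬φ ∧ ψ)) = 1 − 0.376 = 0.624
ψ ⇒ φ = min(1, 1 − 0.974 + 0.402) = min(1, 0.428) = 0.428
(ψ ⇒ φ) ⊕ ψ = min(1, 0.428 + 0.974) = min(1, 1.402) = 1.000
¬¬(ψ ≡ (¬φ ∧ ψ)) ∧ ((ψ ⇒ φ) ⊕ ψ) = min(0.624, 1.000) = 0.624
χ ≡ (¬¬(ψ ≡ (¬φ ∧ ψ)) ∧ ((ψ ⇒ φ) ⊕ ψ)) = 1 − |0.539 − 0.624| = 1 − 0.085 = 0.915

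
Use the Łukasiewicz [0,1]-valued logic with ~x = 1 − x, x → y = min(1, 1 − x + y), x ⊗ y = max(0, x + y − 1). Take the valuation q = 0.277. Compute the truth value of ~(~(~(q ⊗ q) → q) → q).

0.446

q ⊗ q = max(0, 0.277 + 0.277 − 1) = max(0, -0.446) = 0.000
~(q ⊗ q) = 1 − 0.000 = 1.000
~(q ⊗ q) → q = min(1, 1 − 1.000 + 0.277) = min(1, 0.277) = 0.277
~(~(q ⊗ q) → q) = 1 − 0.277 = 0.723
~(~(q ⊗ q) → q) → q = min(1, 1 − 0.723 + 0.277) = min(1, 0.554) = 0.554
~(~(~(q ⊗ q) → q) → q) = 1 − 0.554 = 0.446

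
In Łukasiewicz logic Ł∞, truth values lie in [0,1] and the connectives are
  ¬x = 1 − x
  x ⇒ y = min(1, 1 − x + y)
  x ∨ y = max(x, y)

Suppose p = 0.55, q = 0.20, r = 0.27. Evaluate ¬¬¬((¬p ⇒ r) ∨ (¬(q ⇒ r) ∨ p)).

¬p = 1 − 0.55 = 0.45
¬p ⇒ r = min(1, 1 − 0.45 + 0.27) = min(1, 0.82) = 0.82
q ⇒ r = min(1, 1 − 0.20 + 0.27) = min(1, 1.07) = 1.00
¬(q ⇒ r) = 1 − 1.00 = 0.00
¬(q ⇒ r) ∨ p = max(0.00, 0.55) = 0.55
(¬p ⇒ r) ∨ (¬(q ⇒ r) ∨ p) = max(0.82, 0.55) = 0.82
¬((¬p ⇒ r) ∨ (¬(q ⇒ r) ∨ p)) = 1 − 0.82 = 0.18
¬¬((¬p ⇒ r) ∨ (¬(q ⇒ r) ∨ p)) = 1 − 0.18 = 0.82
¬¬¬((¬p ⇒ r) ∨ (¬(q ⇒ r) ∨ p)) = 1 − 0.82 = 0.18

0.18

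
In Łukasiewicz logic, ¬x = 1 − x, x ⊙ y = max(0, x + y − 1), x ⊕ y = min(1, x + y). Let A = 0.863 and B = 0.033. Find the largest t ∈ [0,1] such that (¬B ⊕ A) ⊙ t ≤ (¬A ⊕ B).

0.170

¬B = 1 − 0.033 = 0.967
¬B ⊕ A = min(1, 0.967 + 0.863) = min(1, 1.830) = 1.000
So the left factor is ¬B ⊕ A = 1.000.
¬A = 1 − 0.863 = 0.137
¬A ⊕ B = min(1, 0.137 + 0.033) = min(1, 0.170) = 0.170
So the right-hand bound is ¬A ⊕ B = 0.170.
The residuum of the Łukasiewicz t-norm gives the supremum: min(1, 1 − 1.000 + 0.170).
1 − 1.000 + 0.170 = 0.170, so t = min(1, 0.170) = 0.170.
Check: 1.000 ⊙ 0.170 = max(0, 0.170) = 0.170 ≤ 0.170.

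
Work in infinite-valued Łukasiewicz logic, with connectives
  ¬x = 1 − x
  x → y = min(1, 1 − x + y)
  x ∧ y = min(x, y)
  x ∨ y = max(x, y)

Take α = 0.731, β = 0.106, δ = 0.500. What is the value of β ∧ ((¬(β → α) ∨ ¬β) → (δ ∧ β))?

0.106

β → α = min(1, 1 − 0.106 + 0.731) = min(1, 1.625) = 1.000
¬(β → α) = 1 − 1.000 = 0.000
¬β = 1 − 0.106 = 0.894
¬(β → α) ∨ ¬β = max(0.000, 0.894) = 0.894
δ ∧ β = min(0.500, 0.106) = 0.106
(¬(β → α) ∨ ¬β) → (δ ∧ β) = min(1, 1 − 0.894 + 0.106) = min(1, 0.212) = 0.212
β ∧ ((¬(β → α) ∨ ¬β) → (δ ∧ β)) = min(0.106, 0.212) = 0.106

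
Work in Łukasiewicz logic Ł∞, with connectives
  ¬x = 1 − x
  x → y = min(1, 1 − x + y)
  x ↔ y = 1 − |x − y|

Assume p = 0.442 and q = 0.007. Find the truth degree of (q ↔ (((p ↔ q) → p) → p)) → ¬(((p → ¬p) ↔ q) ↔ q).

p ↔ q = 1 − |0.442 − 0.007| = 1 − 0.435 = 0.565
(p ↔ q) → p = min(1, 1 − 0.565 + 0.442) = min(1, 0.877) = 0.877
((p ↔ q) → p) → p = min(1, 1 − 0.877 + 0.442) = min(1, 0.565) = 0.565
q ↔ (((p ↔ q) → p) → p) = 1 − |0.007 − 0.565| = 1 − 0.558 = 0.442
¬p = 1 − 0.442 = 0.558
p → ¬p = min(1, 1 − 0.442 + 0.558) = min(1, 1.116) = 1.000
(p → ¬p) ↔ q = 1 − |1.000 − 0.007| = 1 − 0.993 = 0.007
((p → ¬p) ↔ q) ↔ q = 1 − |0.007 − 0.007| = 1 − 0.000 = 1.000
¬(((p → ¬p) ↔ q) ↔ q) = 1 − 1.000 = 0.000
(q ↔ (((p ↔ q) → p) → p)) → ¬(((p → ¬p) ↔ q) ↔ q) = min(1, 1 − 0.442 + 0.000) = min(1, 0.558) = 0.558

0.558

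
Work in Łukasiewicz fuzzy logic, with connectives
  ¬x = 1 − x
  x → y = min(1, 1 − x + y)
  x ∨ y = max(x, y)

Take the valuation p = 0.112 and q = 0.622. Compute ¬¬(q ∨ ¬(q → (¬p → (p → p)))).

¬p = 1 − 0.112 = 0.888
p → p = min(1, 1 − 0.112 + 0.112) = min(1, 1.000) = 1.000
¬p → (p → p) = min(1, 1 − 0.888 + 1.000) = min(1, 1.112) = 1.000
q → (¬p → (p → p)) = min(1, 1 − 0.622 + 1.000) = min(1, 1.378) = 1.000
¬(q → (¬p → (p → p))) = 1 − 1.000 = 0.000
q ∨ ¬(q → (¬p → (p → p))) = max(0.622, 0.000) = 0.622
¬(q ∨ ¬(q → (¬p → (p → p)))) = 1 − 0.622 = 0.378
¬¬(q ∨ ¬(q → (¬p → (p → p)))) = 1 − 0.378 = 0.622

0.622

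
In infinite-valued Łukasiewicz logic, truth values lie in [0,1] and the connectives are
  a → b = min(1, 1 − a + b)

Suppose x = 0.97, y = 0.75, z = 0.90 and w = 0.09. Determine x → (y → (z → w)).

0.47

z → w = min(1, 1 − 0.90 + 0.09) = min(1, 0.19) = 0.19
y → (z → w) = min(1, 1 − 0.75 + 0.19) = min(1, 0.44) = 0.44
x → (y → (z → w)) = min(1, 1 − 0.97 + 0.44) = min(1, 0.47) = 0.47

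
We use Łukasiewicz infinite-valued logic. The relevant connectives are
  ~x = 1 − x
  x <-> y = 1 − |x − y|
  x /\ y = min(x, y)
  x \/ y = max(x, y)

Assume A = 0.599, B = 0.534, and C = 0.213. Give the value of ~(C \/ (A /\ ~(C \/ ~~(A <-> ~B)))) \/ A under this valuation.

0.787

~B = 1 − 0.534 = 0.466
A <-> ~B = 1 − |0.599 − 0.466| = 1 − 0.133 = 0.867
~(A <-> ~B) = 1 − 0.867 = 0.133
~~(A <-> ~B) = 1 − 0.133 = 0.867
C \/ ~~(A <-> ~B) = max(0.213, 0.867) = 0.867
~(C \/ ~~(A <-> ~B)) = 1 − 0.867 = 0.133
A /\ ~(C \/ ~~(A <-> ~B)) = min(0.599, 0.133) = 0.133
C \/ (A /\ ~(C \/ ~~(A <-> ~B))) = max(0.213, 0.133) = 0.213
~(C \/ (A /\ ~(C \/ ~~(A <-> ~B)))) = 1 − 0.213 = 0.787
~(C \/ (A /\ ~(C \/ ~~(A <-> ~B)))) \/ A = max(0.787, 0.599) = 0.787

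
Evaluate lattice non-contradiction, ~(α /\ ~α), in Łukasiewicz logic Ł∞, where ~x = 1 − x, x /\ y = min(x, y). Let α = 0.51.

0.51

~α = 1 − 0.51 = 0.49
α /\ ~α = min(0.51, 0.49) = 0.49
~(α /\ ~α) = 1 − 0.49 = 0.51
(The value 0.51 < 1 shows this instance is not satisfied; not a Ł∞-tautology — its value is 1 − min(a, 1−a).)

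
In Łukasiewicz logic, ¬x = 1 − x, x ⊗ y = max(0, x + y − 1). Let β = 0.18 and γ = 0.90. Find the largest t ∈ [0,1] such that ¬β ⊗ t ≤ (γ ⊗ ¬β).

¬β = 1 − 0.18 = 0.82
So the left factor is ¬β = 0.82.
γ ⊗ ¬β = max(0, 0.90 + 0.82 − 1) = max(0, 0.72) = 0.72
So the right-hand bound is γ ⊗ ¬β = 0.72.
The residuum of the Łukasiewicz t-norm gives the supremum: min(1, 1 − 0.82 + 0.72).
1 − 0.82 + 0.72 = 0.90, so t = min(1, 0.90) = 0.90.
Check: 0.82 ⊗ 0.90 = max(0, 0.72) = 0.72 ≤ 0.72.

0.90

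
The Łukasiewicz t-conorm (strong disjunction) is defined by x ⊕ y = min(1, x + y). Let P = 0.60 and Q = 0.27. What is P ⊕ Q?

P ⊕ Q = min(1, 0.60 + 0.27) = min(1, 0.87) = 0.87
For comparison, the Gödel t-conorm max(x, y) would give 0.60.

0.87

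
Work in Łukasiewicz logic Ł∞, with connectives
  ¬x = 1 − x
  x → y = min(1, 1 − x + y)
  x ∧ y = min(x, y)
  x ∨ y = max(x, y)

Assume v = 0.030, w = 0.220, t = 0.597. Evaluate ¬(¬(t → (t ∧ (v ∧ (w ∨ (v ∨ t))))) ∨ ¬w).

0.220

v ∨ t = max(0.030, 0.597) = 0.597
w ∨ (v ∨ t) = max(0.220, 0.597) = 0.597
v ∧ (w ∨ (v ∨ t)) = min(0.030, 0.597) = 0.030
t ∧ (v ∧ (w ∨ (v ∨ t))) = min(0.597, 0.030) = 0.030
t → (t ∧ (v ∧ (w ∨ (v ∨ t)))) = min(1, 1 − 0.597 + 0.030) = min(1, 0.433) = 0.433
¬(t → (t ∧ (v ∧ (w ∨ (v ∨ t))))) = 1 − 0.433 = 0.567
¬w = 1 − 0.220 = 0.780
¬(t → (t ∧ (v ∧ (w ∨ (v ∨ t))))) ∨ ¬w = max(0.567, 0.780) = 0.780
¬(¬(t → (t ∧ (v ∧ (w ∨ (v ∨ t))))) ∨ ¬w) = 1 − 0.780 = 0.220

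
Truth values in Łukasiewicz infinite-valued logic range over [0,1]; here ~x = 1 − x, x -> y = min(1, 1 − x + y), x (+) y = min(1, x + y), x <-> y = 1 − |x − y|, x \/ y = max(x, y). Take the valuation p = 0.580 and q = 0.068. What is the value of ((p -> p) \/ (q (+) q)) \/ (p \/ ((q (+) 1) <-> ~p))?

1.000

p -> p = min(1, 1 − 0.580 + 0.580) = min(1, 1.000) = 1.000
q (+) q = min(1, 0.068 + 0.068) = min(1, 0.136) = 0.136
(p -> p) \/ (q (+) q) = max(1.000, 0.136) = 1.000
q (+) 1 = min(1, 0.068 + 1.000) = min(1, 1.068) = 1.000
~p = 1 − 0.580 = 0.420
(q (+) 1) <-> ~p = 1 − |1.000 − 0.420| = 1 − 0.580 = 0.420
p \/ ((q (+) 1) <-> ~p) = max(0.580, 0.420) = 0.580
((p -> p) \/ (q (+) q)) \/ (p \/ ((q (+) 1) <-> ~p)) = max(1.000, 0.580) = 1.000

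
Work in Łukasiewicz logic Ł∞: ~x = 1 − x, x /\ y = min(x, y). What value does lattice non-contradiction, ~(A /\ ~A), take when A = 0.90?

0.90

~A = 1 − 0.90 = 0.10
A /\ ~A = min(0.90, 0.10) = 0.10
~(A /\ ~A) = 1 − 0.10 = 0.90
(The value 0.90 < 1 shows this instance is not satisfied; not a Ł∞-tautology — its value is 1 − min(a, 1−a).)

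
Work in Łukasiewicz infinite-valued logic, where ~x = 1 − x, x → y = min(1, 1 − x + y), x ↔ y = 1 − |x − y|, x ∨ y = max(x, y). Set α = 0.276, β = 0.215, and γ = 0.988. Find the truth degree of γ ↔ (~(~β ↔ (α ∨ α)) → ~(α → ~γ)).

~β = 1 − 0.215 = 0.785
α ∨ α = max(0.276, 0.276) = 0.276
~β ↔ (α ∨ α) = 1 − |0.785 − 0.276| = 1 − 0.509 = 0.491
~(~β ↔ (α ∨ α)) = 1 − 0.491 = 0.509
~γ = 1 − 0.988 = 0.012
α → ~γ = min(1, 1 − 0.276 + 0.012) = min(1, 0.736) = 0.736
~(α → ~γ) = 1 − 0.736 = 0.264
~(~β ↔ (α ∨ α)) → ~(α → ~γ) = min(1, 1 − 0.509 + 0.264) = min(1, 0.755) = 0.755
γ ↔ (~(~β ↔ (α ∨ α)) → ~(α → ~γ)) = 1 − |0.988 − 0.755| = 1 − 0.233 = 0.767

0.767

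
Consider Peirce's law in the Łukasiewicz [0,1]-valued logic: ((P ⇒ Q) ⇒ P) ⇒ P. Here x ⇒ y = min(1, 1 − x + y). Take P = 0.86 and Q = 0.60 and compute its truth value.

P ⇒ Q = min(1, 1 − 0.86 + 0.60) = min(1, 0.74) = 0.74
(P ⇒ Q) ⇒ P = min(1, 1 − 0.74 + 0.86) = min(1, 1.12) = 1.00
((P ⇒ Q) ⇒ P) ⇒ P = min(1, 1 − 1.00 + 0.86) = min(1, 0.86) = 0.86
(The value 0.86 < 1 shows this instance is not satisfied; not a Ł∞-tautology in general.)

0.86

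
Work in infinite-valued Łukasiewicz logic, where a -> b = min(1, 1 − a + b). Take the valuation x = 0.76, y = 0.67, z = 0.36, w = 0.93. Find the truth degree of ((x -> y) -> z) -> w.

x -> y = min(1, 1 − 0.76 + 0.67) = min(1, 0.91) = 0.91
(x -> y) -> z = min(1, 1 − 0.91 + 0.36) = min(1, 0.45) = 0.45
((x -> y) -> z) -> w = min(1, 1 − 0.45 + 0.93) = min(1, 1.48) = 1.00

1.00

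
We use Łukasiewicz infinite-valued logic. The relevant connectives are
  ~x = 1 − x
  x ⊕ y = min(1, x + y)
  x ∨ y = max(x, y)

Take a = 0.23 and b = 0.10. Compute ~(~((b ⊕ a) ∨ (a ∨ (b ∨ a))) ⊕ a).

b ⊕ a = min(1, 0.10 + 0.23) = min(1, 0.33) = 0.33
b ∨ a = max(0.10, 0.23) = 0.23
a ∨ (b ∨ a) = max(0.23, 0.23) = 0.23
(b ⊕ a) ∨ (a ∨ (b ∨ a)) = max(0.33, 0.23) = 0.33
~((b ⊕ a) ∨ (a ∨ (b ∨ a))) = 1 − 0.33 = 0.67
~((b ⊕ a) ∨ (a ∨ (b ∨ a))) ⊕ a = min(1, 0.67 + 0.23) = min(1, 0.90) = 0.90
~(~((b ⊕ a) ∨ (a ∨ (b ∨ a))) ⊕ a) = 1 − 0.90 = 0.10

0.10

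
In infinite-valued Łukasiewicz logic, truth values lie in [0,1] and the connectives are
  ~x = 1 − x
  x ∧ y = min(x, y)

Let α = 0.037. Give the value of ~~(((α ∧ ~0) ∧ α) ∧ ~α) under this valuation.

~0 = 1 − 0.000 = 1.000
α ∧ ~0 = min(0.037, 1.000) = 0.037
(α ∧ ~0) ∧ α = min(0.037, 0.037) = 0.037
~α = 1 − 0.037 = 0.963
((α ∧ ~0) ∧ α) ∧ ~α = min(0.037, 0.963) = 0.037
~(((α ∧ ~0) ∧ α) ∧ ~α) = 1 − 0.037 = 0.963
~~(((α ∧ ~0) ∧ α) ∧ ~α) = 1 − 0.963 = 0.037

0.037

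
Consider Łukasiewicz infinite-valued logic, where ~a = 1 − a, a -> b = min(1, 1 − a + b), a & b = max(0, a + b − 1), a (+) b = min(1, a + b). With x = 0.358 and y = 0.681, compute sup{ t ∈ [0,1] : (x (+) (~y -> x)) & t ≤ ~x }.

0.642

~y = 1 − 0.681 = 0.319
~y -> x = min(1, 1 − 0.319 + 0.358) = min(1, 1.039) = 1.000
x (+) (~y -> x) = min(1, 0.358 + 1.000) = min(1, 1.358) = 1.000
So the left factor is x (+) (~y -> x) = 1.000.
~x = 1 − 0.358 = 0.642
So the right-hand bound is ~x = 0.642.
The residuum of the Łukasiewicz t-norm gives the supremum: min(1, 1 − 1.000 + 0.642).
1 − 1.000 + 0.642 = 0.642, so t = min(1, 0.642) = 0.642.
Check: 1.000 & 0.642 = max(0, 0.642) = 0.642 ≤ 0.642.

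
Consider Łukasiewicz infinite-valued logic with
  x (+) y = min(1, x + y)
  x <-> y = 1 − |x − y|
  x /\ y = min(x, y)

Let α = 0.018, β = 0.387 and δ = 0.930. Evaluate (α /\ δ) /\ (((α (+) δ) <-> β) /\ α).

0.018

α /\ δ = min(0.018, 0.930) = 0.018
α (+) δ = min(1, 0.018 + 0.930) = min(1, 0.948) = 0.948
(α (+) δ) <-> β = 1 − |0.948 − 0.387| = 1 − 0.561 = 0.439
((α (+) δ) <-> β) /\ α = min(0.439, 0.018) = 0.018
(α /\ δ) /\ (((α (+) δ) <-> β) /\ α) = min(0.018, 0.018) = 0.018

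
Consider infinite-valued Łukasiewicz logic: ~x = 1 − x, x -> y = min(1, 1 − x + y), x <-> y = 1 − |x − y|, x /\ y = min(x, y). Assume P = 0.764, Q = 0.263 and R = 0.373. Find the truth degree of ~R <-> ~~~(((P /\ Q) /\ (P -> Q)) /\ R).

0.890

~R = 1 − 0.373 = 0.627
P /\ Q = min(0.764, 0.263) = 0.263
P -> Q = min(1, 1 − 0.764 + 0.263) = min(1, 0.499) = 0.499
(P /\ Q) /\ (P -> Q) = min(0.263, 0.499) = 0.263
((P /\ Q) /\ (P -> Q)) /\ R = min(0.263, 0.373) = 0.263
~(((P /\ Q) /\ (P -> Q)) /\ R) = 1 − 0.263 = 0.737
~~(((P /\ Q) /\ (P -> Q)) /\ R) = 1 − 0.737 = 0.263
~~~(((P /\ Q) /\ (P -> Q)) /\ R) = 1 − 0.263 = 0.737
~R <-> ~~~(((P /\ Q) /\ (P -> Q)) /\ R) = 1 − |0.627 − 0.737| = 1 − 0.110 = 0.890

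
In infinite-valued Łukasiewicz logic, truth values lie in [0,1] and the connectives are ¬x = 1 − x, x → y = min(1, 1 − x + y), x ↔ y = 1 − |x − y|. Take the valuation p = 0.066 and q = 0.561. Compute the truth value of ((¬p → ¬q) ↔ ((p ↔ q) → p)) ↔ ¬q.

¬p = 1 − 0.066 = 0.934
¬q = 1 − 0.561 = 0.439
¬p → ¬q = min(1, 1 − 0.934 + 0.439) = min(1, 0.505) = 0.505
p ↔ q = 1 − |0.066 − 0.561| = 1 − 0.495 = 0.505
(p ↔ q) → p = min(1, 1 − 0.505 + 0.066) = min(1, 0.561) = 0.561
(¬p → ¬q) ↔ ((p ↔ q) → p) = 1 − |0.505 − 0.561| = 1 − 0.056 = 0.944
((¬p → ¬q) ↔ ((p ↔ q) → p)) ↔ ¬q = 1 − |0.944 − 0.439| = 1 − 0.505 = 0.495

0.495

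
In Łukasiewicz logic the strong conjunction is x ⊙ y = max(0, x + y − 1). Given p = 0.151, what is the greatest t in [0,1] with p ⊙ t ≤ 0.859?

1.000

The residuum of the Łukasiewicz t-norm gives the supremum: min(1, 1 − 0.151 + 0.859).
1 − 0.151 + 0.859 = 1.708, so t = min(1, 1.708) = 1.000.
Check: 0.151 ⊙ 1.000 = max(0, 0.151) = 0.151 ≤ 0.859.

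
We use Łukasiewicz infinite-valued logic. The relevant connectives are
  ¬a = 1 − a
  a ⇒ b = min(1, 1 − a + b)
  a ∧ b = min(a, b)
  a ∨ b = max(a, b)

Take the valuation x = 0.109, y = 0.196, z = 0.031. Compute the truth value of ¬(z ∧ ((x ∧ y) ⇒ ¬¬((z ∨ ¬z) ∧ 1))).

0.969

x ∧ y = min(0.109, 0.196) = 0.109
¬z = 1 − 0.031 = 0.969
z ∨ ¬z = max(0.031, 0.969) = 0.969
(z ∨ ¬z) ∧ 1 = min(0.969, 1.000) = 0.969
¬((z ∨ ¬z) ∧ 1) = 1 − 0.969 = 0.031
¬¬((z ∨ ¬z) ∧ 1) = 1 − 0.031 = 0.969
(x ∧ y) ⇒ ¬¬((z ∨ ¬z) ∧ 1) = min(1, 1 − 0.109 + 0.969) = min(1, 1.860) = 1.000
z ∧ ((x ∧ y) ⇒ ¬¬((z ∨ ¬z) ∧ 1)) = min(0.031, 1.000) = 0.031
¬(z ∧ ((x ∧ y) ⇒ ¬¬((z ∨ ¬z) ∧ 1))) = 1 − 0.031 = 0.969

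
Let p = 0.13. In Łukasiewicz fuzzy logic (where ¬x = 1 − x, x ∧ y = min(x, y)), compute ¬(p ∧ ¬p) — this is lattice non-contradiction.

¬p = 1 − 0.13 = 0.87
p ∧ ¬p = min(0.13, 0.87) = 0.13
¬(p ∧ ¬p) = 1 − 0.13 = 0.87
(The value 0.87 < 1 shows this instance is not satisfied; not a Ł∞-tautology — its value is 1 − min(a, 1−a).)

0.87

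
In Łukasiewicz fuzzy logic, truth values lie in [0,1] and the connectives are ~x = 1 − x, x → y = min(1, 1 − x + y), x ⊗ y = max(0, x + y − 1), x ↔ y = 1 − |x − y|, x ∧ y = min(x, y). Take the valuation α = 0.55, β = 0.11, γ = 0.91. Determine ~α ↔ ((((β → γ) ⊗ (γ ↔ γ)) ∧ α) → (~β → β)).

0.78

~α = 1 − 0.55 = 0.45
β → γ = min(1, 1 − 0.11 + 0.91) = min(1, 1.80) = 1.00
γ ↔ γ = 1 − |0.91 − 0.91| = 1 − 0.00 = 1.00
(β → γ) ⊗ (γ ↔ γ) = max(0, 1.00 + 1.00 − 1) = max(0, 1.00) = 1.00
((β → γ) ⊗ (γ ↔ γ)) ∧ α = min(1.00, 0.55) = 0.55
~β = 1 − 0.11 = 0.89
~β → β = min(1, 1 − 0.89 + 0.11) = min(1, 0.22) = 0.22
(((β → γ) ⊗ (γ ↔ γ)) ∧ α) → (~β → β) = min(1, 1 − 0.55 + 0.22) = min(1, 0.67) = 0.67
~α ↔ ((((β → γ) ⊗ (γ ↔ γ)) ∧ α) → (~β → β)) = 1 − |0.45 − 0.67| = 1 − 0.22 = 0.78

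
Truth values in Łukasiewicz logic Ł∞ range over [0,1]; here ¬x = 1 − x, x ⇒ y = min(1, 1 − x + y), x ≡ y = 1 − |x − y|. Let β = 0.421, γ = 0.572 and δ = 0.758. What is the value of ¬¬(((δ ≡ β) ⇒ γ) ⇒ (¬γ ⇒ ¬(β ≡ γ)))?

δ ≡ β = 1 − |0.758 − 0.421| = 1 − 0.337 = 0.663
(δ ≡ β) ⇒ γ = min(1, 1 − 0.663 + 0.572) = min(1, 0.909) = 0.909
¬γ = 1 − 0.572 = 0.428
β ≡ γ = 1 − |0.421 − 0.572| = 1 − 0.151 = 0.849
¬(β ≡ γ) = 1 − 0.849 = 0.151
¬γ ⇒ ¬(β ≡ γ) = min(1, 1 − 0.428 + 0.151) = min(1, 0.723) = 0.723
((δ ≡ β) ⇒ γ) ⇒ (¬γ ⇒ ¬(β ≡ γ)) = min(1, 1 − 0.909 + 0.723) = min(1, 0.814) = 0.814
¬(((δ ≡ β) ⇒ γ) ⇒ (¬γ ⇒ ¬(β ≡ γ))) = 1 − 0.814 = 0.186
¬¬(((δ ≡ β) ⇒ γ) ⇒ (¬γ ⇒ ¬(β ≡ γ))) = 1 − 0.186 = 0.814

0.814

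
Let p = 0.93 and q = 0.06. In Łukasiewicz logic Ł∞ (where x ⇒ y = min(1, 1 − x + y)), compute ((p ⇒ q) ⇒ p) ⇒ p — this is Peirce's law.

0.93

p ⇒ q = min(1, 1 − 0.93 + 0.06) = min(1, 0.13) = 0.13
(p ⇒ q) ⇒ p = min(1, 1 − 0.13 + 0.93) = min(1, 1.80) = 1.00
((p ⇒ q) ⇒ p) ⇒ p = min(1, 1 − 1.00 + 0.93) = min(1, 0.93) = 0.93
(The value 0.93 < 1 shows this instance is not satisfied; not a Ł∞-tautology in general.)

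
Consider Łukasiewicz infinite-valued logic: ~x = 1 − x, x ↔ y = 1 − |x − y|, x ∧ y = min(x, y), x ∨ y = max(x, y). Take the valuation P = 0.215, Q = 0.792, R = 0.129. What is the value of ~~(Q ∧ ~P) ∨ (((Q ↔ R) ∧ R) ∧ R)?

0.785

~P = 1 − 0.215 = 0.785
Q ∧ ~P = min(0.792, 0.785) = 0.785
~(Q ∧ ~P) = 1 − 0.785 = 0.215
~~(Q ∧ ~P) = 1 − 0.215 = 0.785
Q ↔ R = 1 − |0.792 − 0.129| = 1 − 0.663 = 0.337
(Q ↔ R) ∧ R = min(0.337, 0.129) = 0.129
((Q ↔ R) ∧ R) ∧ R = min(0.129, 0.129) = 0.129
~~(Q ∧ ~P) ∨ (((Q ↔ R) ∧ R) ∧ R) = max(0.785, 0.129) = 0.785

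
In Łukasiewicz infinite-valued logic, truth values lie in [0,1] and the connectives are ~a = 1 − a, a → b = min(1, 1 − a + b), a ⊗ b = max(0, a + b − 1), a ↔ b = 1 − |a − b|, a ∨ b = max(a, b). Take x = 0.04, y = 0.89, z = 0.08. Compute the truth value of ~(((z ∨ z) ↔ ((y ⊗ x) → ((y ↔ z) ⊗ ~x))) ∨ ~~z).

0.92

z ∨ z = max(0.08, 0.08) = 0.08
y ⊗ x = max(0, 0.89 + 0.04 − 1) = max(0, -0.07) = 0.00
y ↔ z = 1 − |0.89 − 0.08| = 1 − 0.81 = 0.19
~x = 1 − 0.04 = 0.96
(y ↔ z) ⊗ ~x = max(0, 0.19 + 0.96 − 1) = max(0, 0.15) = 0.15
(y ⊗ x) → ((y ↔ z) ⊗ ~x) = min(1, 1 − 0.00 + 0.15) = min(1, 1.15) = 1.00
(z ∨ z) ↔ ((y ⊗ x) → ((y ↔ z) ⊗ ~x)) = 1 − |0.08 − 1.00| = 1 − 0.92 = 0.08
~z = 1 − 0.08 = 0.92
~~z = 1 − 0.92 = 0.08
((z ∨ z) ↔ ((y ⊗ x) → ((y ↔ z) ⊗ ~x))) ∨ ~~z = max(0.08, 0.08) = 0.08
~(((z ∨ z) ↔ ((y ⊗ x) → ((y ↔ z) ⊗ ~x))) ∨ ~~z) = 1 − 0.08 = 0.92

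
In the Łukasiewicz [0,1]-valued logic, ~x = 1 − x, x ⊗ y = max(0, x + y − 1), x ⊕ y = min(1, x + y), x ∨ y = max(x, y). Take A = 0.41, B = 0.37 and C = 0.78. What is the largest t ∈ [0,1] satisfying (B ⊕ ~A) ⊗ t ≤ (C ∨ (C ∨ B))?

~A = 1 − 0.41 = 0.59
B ⊕ ~A = min(1, 0.37 + 0.59) = min(1, 0.96) = 0.96
So the left factor is B ⊕ ~A = 0.96.
C ∨ B = max(0.78, 0.37) = 0.78
C ∨ (C ∨ B) = max(0.78, 0.78) = 0.78
So the right-hand bound is C ∨ (C ∨ B) = 0.78.
The residuum of the Łukasiewicz t-norm gives the supremum: min(1, 1 − 0.96 + 0.78).
1 − 0.96 + 0.78 = 0.82, so t = min(1, 0.82) = 0.82.
Check: 0.96 ⊗ 0.82 = max(0, 0.78) = 0.78 ≤ 0.78.

0.82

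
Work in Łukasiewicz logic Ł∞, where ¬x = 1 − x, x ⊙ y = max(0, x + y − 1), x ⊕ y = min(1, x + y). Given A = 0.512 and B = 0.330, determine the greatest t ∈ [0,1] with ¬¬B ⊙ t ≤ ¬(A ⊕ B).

0.828

¬B = 1 − 0.330 = 0.670
¬¬B = 1 − 0.670 = 0.330
So the left factor is ¬¬B = 0.330.
A ⊕ B = min(1, 0.512 + 0.330) = min(1, 0.842) = 0.842
¬(A ⊕ B) = 1 − 0.842 = 0.158
So the right-hand bound is ¬(A ⊕ B) = 0.158.
The residuum of the Łukasiewicz t-norm gives the supremum: min(1, 1 − 0.330 + 0.158).
1 − 0.330 + 0.158 = 0.828, so t = min(1, 0.828) = 0.828.
Check: 0.330 ⊙ 0.828 = max(0, 0.158) = 0.158 ≤ 0.158.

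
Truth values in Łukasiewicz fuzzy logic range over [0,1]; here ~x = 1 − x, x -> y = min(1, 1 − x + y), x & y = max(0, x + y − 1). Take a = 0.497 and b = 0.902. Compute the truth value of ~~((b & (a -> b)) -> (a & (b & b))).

a -> b = min(1, 1 − 0.497 + 0.902) = min(1, 1.405) = 1.000
b & (a -> b) = max(0, 0.902 + 1.000 − 1) = max(0, 0.902) = 0.902
b & b = max(0, 0.902 + 0.902 − 1) = max(0, 0.804) = 0.804
a & (b & b) = max(0, 0.497 + 0.804 − 1) = max(0, 0.301) = 0.301
(b & (a -> b)) -> (a & (b & b)) = min(1, 1 − 0.902 + 0.301) = min(1, 0.399) = 0.399
~((b & (a -> b)) -> (a & (b & b))) = 1 − 0.399 = 0.601
~~((b & (a -> b)) -> (a & (b & b))) = 1 − 0.601 = 0.399

0.399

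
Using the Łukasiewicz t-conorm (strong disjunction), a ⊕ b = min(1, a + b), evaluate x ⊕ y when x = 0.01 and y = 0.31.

0.32

x ⊕ y = min(1, 0.01 + 0.31) = min(1, 0.32) = 0.32
For comparison, the Gödel t-conorm max(a, b) would give 0.31.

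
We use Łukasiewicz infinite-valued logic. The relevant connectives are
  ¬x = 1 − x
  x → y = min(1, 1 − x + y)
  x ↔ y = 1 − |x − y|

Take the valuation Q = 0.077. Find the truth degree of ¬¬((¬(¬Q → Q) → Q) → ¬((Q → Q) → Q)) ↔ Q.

¬Q = 1 − 0.077 = 0.923
¬Q → Q = min(1, 1 − 0.923 + 0.077) = min(1, 0.154) = 0.154
¬(¬Q → Q) = 1 − 0.154 = 0.846
¬(¬Q → Q) → Q = min(1, 1 − 0.846 + 0.077) = min(1, 0.231) = 0.231
Q → Q = min(1, 1 − 0.077 + 0.077) = min(1, 1.000) = 1.000
(Q → Q) → Q = min(1, 1 − 1.000 + 0.077) = min(1, 0.077) = 0.077
¬((Q → Q) → Q) = 1 − 0.077 = 0.923
(¬(¬Q → Q) → Q) → ¬((Q → Q) → Q) = min(1, 1 − 0.231 + 0.923) = min(1, 1.692) = 1.000
¬((¬(¬Q → Q) → Q) → ¬((Q → Q) → Q)) = 1 − 1.000 = 0.000
¬¬((¬(¬Q → Q) → Q) → ¬((Q → Q) → Q)) = 1 − 0.000 = 1.000
¬¬((¬(¬Q → Q) → Q) → ¬((Q → Q) → Q)) ↔ Q = 1 − |1.000 − 0.077| = 1 − 0.923 = 0.077

0.077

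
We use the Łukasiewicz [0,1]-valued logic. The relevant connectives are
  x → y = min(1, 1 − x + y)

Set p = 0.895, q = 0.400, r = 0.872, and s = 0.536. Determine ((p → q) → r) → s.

p → q = min(1, 1 − 0.895 + 0.400) = min(1, 0.505) = 0.505
(p → q) → r = min(1, 1 − 0.505 + 0.872) = min(1, 1.367) = 1.000
((p → q) → r) → s = min(1, 1 − 1.000 + 0.536) = min(1, 0.536) = 0.536

0.536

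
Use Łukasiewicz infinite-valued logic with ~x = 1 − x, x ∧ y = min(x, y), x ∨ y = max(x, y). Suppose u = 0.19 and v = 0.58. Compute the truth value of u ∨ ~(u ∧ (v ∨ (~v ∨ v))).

~v = 1 − 0.58 = 0.42
~v ∨ v = max(0.42, 0.58) = 0.58
v ∨ (~v ∨ v) = max(0.58, 0.58) = 0.58
u ∧ (v ∨ (~v ∨ v)) = min(0.19, 0.58) = 0.19
~(u ∧ (v ∨ (~v ∨ v))) = 1 − 0.19 = 0.81
u ∨ ~(u ∧ (v ∨ (~v ∨ v))) = max(0.19, 0.81) = 0.81

0.81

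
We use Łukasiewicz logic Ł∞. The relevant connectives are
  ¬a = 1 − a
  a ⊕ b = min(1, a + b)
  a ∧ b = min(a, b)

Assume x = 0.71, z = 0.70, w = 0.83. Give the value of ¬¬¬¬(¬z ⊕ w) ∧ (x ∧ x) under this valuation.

¬z = 1 − 0.70 = 0.30
¬z ⊕ w = min(1, 0.30 + 0.83) = min(1, 1.13) = 1.00
¬(¬z ⊕ w) = 1 − 1.00 = 0.00
¬¬(¬z ⊕ w) = 1 − 0.00 = 1.00
¬¬¬(¬z ⊕ w) = 1 − 1.00 = 0.00
¬¬¬¬(¬z ⊕ w) = 1 − 0.00 = 1.00
x ∧ x = min(0.71, 0.71) = 0.71
¬¬¬¬(¬z ⊕ w) ∧ (x ∧ x) = min(1.00, 0.71) = 0.71

0.71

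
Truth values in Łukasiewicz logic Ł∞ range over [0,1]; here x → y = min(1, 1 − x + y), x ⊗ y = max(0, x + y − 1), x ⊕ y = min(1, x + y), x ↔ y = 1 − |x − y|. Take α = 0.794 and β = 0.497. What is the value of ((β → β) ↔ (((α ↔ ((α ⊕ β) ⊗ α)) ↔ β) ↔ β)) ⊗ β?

β → β = min(1, 1 − 0.497 + 0.497) = min(1, 1.000) = 1.000
α ⊕ β = min(1, 0.794 + 0.497) = min(1, 1.291) = 1.000
(α ⊕ β) ⊗ α = max(0, 1.000 + 0.794 − 1) = max(0, 0.794) = 0.794
α ↔ ((α ⊕ β) ⊗ α) = 1 − |0.794 − 0.794| = 1 − 0.000 = 1.000
(α ↔ ((α ⊕ β) ⊗ α)) ↔ β = 1 − |1.000 − 0.497| = 1 − 0.503 = 0.497
((α ↔ ((α ⊕ β) ⊗ α)) ↔ β) ↔ β = 1 − |0.497 − 0.497| = 1 − 0.000 = 1.000
(β → β) ↔ (((α ↔ ((α ⊕ β) ⊗ α)) ↔ β) ↔ β) = 1 − |1.000 − 1.000| = 1 − 0.000 = 1.000
((β → β) ↔ (((α ↔ ((α ⊕ β) ⊗ α)) ↔ β) ↔ β)) ⊗ β = max(0, 1.000 + 0.497 − 1) = max(0, 0.497) = 0.497

0.497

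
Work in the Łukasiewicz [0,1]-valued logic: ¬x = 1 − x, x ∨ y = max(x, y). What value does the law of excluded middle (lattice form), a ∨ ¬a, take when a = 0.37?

0.63

¬a = 1 − 0.37 = 0.63
a ∨ ¬a = max(0.37, 0.63) = 0.63
(The value 0.63 < 1 shows this instance is not satisfied; not a Ł∞-tautology — its value is max(a, 1−a).)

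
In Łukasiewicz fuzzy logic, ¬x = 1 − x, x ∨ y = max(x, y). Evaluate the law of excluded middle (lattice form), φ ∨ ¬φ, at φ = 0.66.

¬φ = 1 − 0.66 = 0.34
φ ∨ ¬φ = max(0.66, 0.34) = 0.66
(The value 0.66 < 1 shows this instance is not satisfied; not a Ł∞-tautology — its value is max(a, 1−a).)

0.66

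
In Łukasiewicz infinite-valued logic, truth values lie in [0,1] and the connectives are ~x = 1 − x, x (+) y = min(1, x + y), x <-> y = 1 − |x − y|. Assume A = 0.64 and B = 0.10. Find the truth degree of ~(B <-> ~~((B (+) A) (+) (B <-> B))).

B (+) A = min(1, 0.10 + 0.64) = min(1, 0.74) = 0.74
B <-> B = 1 − |0.10 − 0.10| = 1 − 0.00 = 1.00
(B (+) A) (+) (B <-> B) = min(1, 0.74 + 1.00) = min(1, 1.74) = 1.00
~((B (+) A) (+) (B <-> B)) = 1 − 1.00 = 0.00
~~((B (+) A) (+) (B <-> B)) = 1 − 0.00 = 1.00
B <-> ~~((B (+) A) (+) (B <-> B)) = 1 − |0.10 − 1.00| = 1 − 0.90 = 0.10
~(B <-> ~~((B (+) A) (+) (B <-> B))) = 1 − 0.10 = 0.90

0.90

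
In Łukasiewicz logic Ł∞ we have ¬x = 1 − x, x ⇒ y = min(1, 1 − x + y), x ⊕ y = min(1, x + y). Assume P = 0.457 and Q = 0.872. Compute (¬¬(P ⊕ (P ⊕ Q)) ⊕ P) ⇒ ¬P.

P ⊕ Q = min(1, 0.457 + 0.872) = min(1, 1.329) = 1.000
P ⊕ (P ⊕ Q) = min(1, 0.457 + 1.000) = min(1, 1.457) = 1.000
¬(P ⊕ (P ⊕ Q)) = 1 − 1.000 = 0.000
¬¬(P ⊕ (P ⊕ Q)) = 1 − 0.000 = 1.000
¬¬(P ⊕ (P ⊕ Q)) ⊕ P = min(1, 1.000 + 0.457) = min(1, 1.457) = 1.000
¬P = 1 − 0.457 = 0.543
(¬¬(P ⊕ (P ⊕ Q)) ⊕ P) ⇒ ¬P = min(1, 1 − 1.000 + 0.543) = min(1, 0.543) = 0.543

0.543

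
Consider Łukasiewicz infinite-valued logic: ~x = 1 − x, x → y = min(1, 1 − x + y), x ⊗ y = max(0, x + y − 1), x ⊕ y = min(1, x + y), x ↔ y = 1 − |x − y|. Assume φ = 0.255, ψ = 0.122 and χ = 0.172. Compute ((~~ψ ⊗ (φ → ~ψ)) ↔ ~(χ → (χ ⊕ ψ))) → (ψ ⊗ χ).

0.122

~ψ = 1 − 0.122 = 0.878
~~ψ = 1 − 0.878 = 0.122
φ → ~ψ = min(1, 1 − 0.255 + 0.878) = min(1, 1.623) = 1.000
~~ψ ⊗ (φ → ~ψ) = max(0, 0.122 + 1.000 − 1) = max(0, 0.122) = 0.122
χ ⊕ ψ = min(1, 0.172 + 0.122) = min(1, 0.294) = 0.294
χ → (χ ⊕ ψ) = min(1, 1 − 0.172 + 0.294) = min(1, 1.122) = 1.000
~(χ → (χ ⊕ ψ)) = 1 − 1.000 = 0.000
(~~ψ ⊗ (φ → ~ψ)) ↔ ~(χ → (χ ⊕ ψ)) = 1 − |0.122 − 0.000| = 1 − 0.122 = 0.878
ψ ⊗ χ = max(0, 0.122 + 0.172 − 1) = max(0, -0.706) = 0.000
((~~ψ ⊗ (φ → ~ψ)) ↔ ~(χ → (χ ⊕ ψ))) → (ψ ⊗ χ) = min(1, 1 − 0.878 + 0.000) = min(1, 0.122) = 0.122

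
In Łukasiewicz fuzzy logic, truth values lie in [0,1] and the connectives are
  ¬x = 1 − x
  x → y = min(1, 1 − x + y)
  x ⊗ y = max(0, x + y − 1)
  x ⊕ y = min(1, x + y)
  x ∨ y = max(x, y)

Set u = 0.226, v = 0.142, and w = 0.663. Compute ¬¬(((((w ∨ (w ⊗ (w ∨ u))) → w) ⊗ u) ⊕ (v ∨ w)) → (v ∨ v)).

w ∨ u = max(0.663, 0.226) = 0.663
w ⊗ (w ∨ u) = max(0, 0.663 + 0.663 − 1) = max(0, 0.326) = 0.326
w ∨ (w ⊗ (w ∨ u)) = max(0.663, 0.326) = 0.663
(w ∨ (w ⊗ (w ∨ u))) → w = min(1, 1 − 0.663 + 0.663) = min(1, 1.000) = 1.000
((w ∨ (w ⊗ (w ∨ u))) → w) ⊗ u = max(0, 1.000 + 0.226 − 1) = max(0, 0.226) = 0.226
v ∨ w = max(0.142, 0.663) = 0.663
(((w ∨ (w ⊗ (w ∨ u))) → w) ⊗ u) ⊕ (v ∨ w) = min(1, 0.226 + 0.663) = min(1, 0.889) = 0.889
v ∨ v = max(0.142, 0.142) = 0.142
((((w ∨ (w ⊗ (w ∨ u))) → w) ⊗ u) ⊕ (v ∨ w)) → (v ∨ v) = min(1, 1 − 0.889 + 0.142) = min(1, 0.253) = 0.253
¬(((((w ∨ (w ⊗ (w ∨ u))) → w) ⊗ u) ⊕ (v ∨ w)) → (v ∨ v)) = 1 − 0.253 = 0.747
¬¬(((((w ∨ (w ⊗ (w ∨ u))) → w) ⊗ u) ⊕ (v ∨ w)) → (v ∨ v)) = 1 − 0.747 = 0.253

0.253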